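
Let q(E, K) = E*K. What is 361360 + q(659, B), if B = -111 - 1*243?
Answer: 128074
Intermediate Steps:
B = -354 (B = -111 - 243 = -354)
361360 + q(659, B) = 361360 + 659*(-354) = 361360 - 233286 = 128074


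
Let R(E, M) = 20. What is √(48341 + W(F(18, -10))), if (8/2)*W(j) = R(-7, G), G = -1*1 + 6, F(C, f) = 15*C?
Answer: √48346 ≈ 219.88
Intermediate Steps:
G = 5 (G = -1 + 6 = 5)
W(j) = 5 (W(j) = (¼)*20 = 5)
√(48341 + W(F(18, -10))) = √(48341 + 5) = √48346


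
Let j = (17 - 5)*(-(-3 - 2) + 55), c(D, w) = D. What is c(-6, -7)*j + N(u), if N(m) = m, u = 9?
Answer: -4311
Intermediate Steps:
j = 720 (j = 12*(-1*(-5) + 55) = 12*(5 + 55) = 12*60 = 720)
c(-6, -7)*j + N(u) = -6*720 + 9 = -4320 + 9 = -4311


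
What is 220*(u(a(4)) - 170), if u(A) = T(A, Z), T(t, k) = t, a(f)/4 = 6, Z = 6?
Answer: -32120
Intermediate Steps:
a(f) = 24 (a(f) = 4*6 = 24)
u(A) = A
220*(u(a(4)) - 170) = 220*(24 - 170) = 220*(-146) = -32120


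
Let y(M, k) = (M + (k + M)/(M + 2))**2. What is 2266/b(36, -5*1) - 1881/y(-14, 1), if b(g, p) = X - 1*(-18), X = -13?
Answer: 10617266/24025 ≈ 441.93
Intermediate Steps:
b(g, p) = 5 (b(g, p) = -13 - 1*(-18) = -13 + 18 = 5)
y(M, k) = (M + (M + k)/(2 + M))**2
2266/b(36, -5*1) - 1881/y(-14, 1) = 2266/5 - 1881*(2 - 14)**2/(1 + (-14)**2 + 3*(-14))**2 = 2266*(1/5) - 1881*144/(1 + 196 - 42)**2 = 2266/5 - 1881/((1/144)*155**2) = 2266/5 - 1881/((1/144)*24025) = 2266/5 - 1881/24025/144 = 2266/5 - 1881*144/24025 = 2266/5 - 270864/24025 = 10617266/24025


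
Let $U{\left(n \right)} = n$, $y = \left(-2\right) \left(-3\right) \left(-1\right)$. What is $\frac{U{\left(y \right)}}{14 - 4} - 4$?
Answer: $- \frac{23}{5} \approx -4.6$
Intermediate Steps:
$y = -6$ ($y = 6 \left(-1\right) = -6$)
$\frac{U{\left(y \right)}}{14 - 4} - 4 = \frac{1}{14 - 4} \left(-6\right) - 4 = \frac{1}{10} \left(-6\right) - 4 = - \frac{3}{5} - 4 = - \frac{23}{5}$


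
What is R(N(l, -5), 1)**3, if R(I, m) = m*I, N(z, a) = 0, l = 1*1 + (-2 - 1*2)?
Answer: 0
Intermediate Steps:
l = -3 (l = 1 + (-2 - 2) = 1 - 4 = -3)
R(I, m) = I*m
R(N(l, -5), 1)**3 = (0*1)**3 = 0**3 = 0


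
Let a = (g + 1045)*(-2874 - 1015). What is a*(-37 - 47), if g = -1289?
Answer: -79708944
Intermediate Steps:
a = 948916 (a = (-1289 + 1045)*(-2874 - 1015) = -244*(-3889) = 948916)
a*(-37 - 47) = 948916*(-37 - 47) = 948916*(-84) = -79708944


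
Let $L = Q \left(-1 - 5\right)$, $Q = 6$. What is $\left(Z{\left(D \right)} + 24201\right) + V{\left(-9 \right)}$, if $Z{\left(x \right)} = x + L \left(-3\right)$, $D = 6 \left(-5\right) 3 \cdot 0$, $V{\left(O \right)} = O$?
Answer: $24300$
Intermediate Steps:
$L = -36$ ($L = 6 \left(-1 - 5\right) = 6 \left(-6\right) = -36$)
$D = 0$ ($D = 6 \left(\left(-15\right) 0\right) = 6 \cdot 0 = 0$)
$Z{\left(x \right)} = 108 + x$ ($Z{\left(x \right)} = x - -108 = x + 108 = 108 + x$)
$\left(Z{\left(D \right)} + 24201\right) + V{\left(-9 \right)} = \left(\left(108 + 0\right) + 24201\right) - 9 = \left(108 + 24201\right) - 9 = 24309 - 9 = 24300$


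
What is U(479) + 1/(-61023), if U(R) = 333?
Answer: 20320658/61023 ≈ 333.00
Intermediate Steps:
U(479) + 1/(-61023) = 333 + 1/(-61023) = 333 - 1/61023 = 20320658/61023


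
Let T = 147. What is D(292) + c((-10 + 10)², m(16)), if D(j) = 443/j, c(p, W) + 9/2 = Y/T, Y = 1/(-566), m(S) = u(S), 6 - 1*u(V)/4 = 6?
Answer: -36234617/12147492 ≈ -2.9829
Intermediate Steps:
u(V) = 0 (u(V) = 24 - 4*6 = 24 - 24 = 0)
m(S) = 0
Y = -1/566 ≈ -0.0017668
c(p, W) = -187205/41601 (c(p, W) = -9/2 - 1/566/147 = -9/2 - 1/566*1/147 = -9/2 - 1/83202 = -187205/41601)
D(292) + c((-10 + 10)², m(16)) = 443/292 - 187205/41601 = -36234617/12147492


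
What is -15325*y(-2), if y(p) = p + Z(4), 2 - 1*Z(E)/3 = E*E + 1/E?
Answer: 2743175/4 ≈ 6.8579e+5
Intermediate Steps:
Z(E) = 6 - 3/E - 3*E² (Z(E) = 6 - 3*(E*E + 1/E) = 6 - 3*(E² + 1/E) = 6 - 3*(1/E + E²) = 6 + (-3/E - 3*E²) = 6 - 3/E - 3*E²)
y(p) = -171/4 + p (y(p) = p + (6 - 3/4 - 3*4²) = p + (6 - 3*¼ - 3*16) = p + (6 - ¾ - 48) = p - 171/4 = -171/4 + p)
-15325*y(-2) = -15325*(-171/4 - 2) = -15325*(-179/4) = 2743175/4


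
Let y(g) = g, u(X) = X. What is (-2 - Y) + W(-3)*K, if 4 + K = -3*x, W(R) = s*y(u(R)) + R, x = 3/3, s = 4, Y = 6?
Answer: 97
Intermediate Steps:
x = 1 (x = 3*(1/3) = 1)
W(R) = 5*R (W(R) = 4*R + R = 5*R)
K = -7 (K = -4 - 3*1 = -4 - 3 = -7)
(-2 - Y) + W(-3)*K = (-2 - 1*6) + (5*(-3))*(-7) = (-2 - 6) - 15*(-7) = -8 + 105 = 97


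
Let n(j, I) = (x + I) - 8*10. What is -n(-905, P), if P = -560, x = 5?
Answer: 635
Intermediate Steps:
n(j, I) = -75 + I (n(j, I) = (5 + I) - 8*10 = (5 + I) - 80 = -75 + I)
-n(-905, P) = -(-75 - 560) = -1*(-635) = 635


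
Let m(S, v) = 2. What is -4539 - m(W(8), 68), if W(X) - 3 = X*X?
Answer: -4541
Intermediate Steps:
W(X) = 3 + X² (W(X) = 3 + X*X = 3 + X²)
-4539 - m(W(8), 68) = -4539 - 1*2 = -4539 - 2 = -4541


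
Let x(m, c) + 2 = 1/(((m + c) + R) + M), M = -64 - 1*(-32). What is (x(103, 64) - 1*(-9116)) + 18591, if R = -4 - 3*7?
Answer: 3047551/110 ≈ 27705.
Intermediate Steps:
M = -32 (M = -64 + 32 = -32)
R = -25 (R = -4 - 21 = -25)
x(m, c) = -2 + 1/(-57 + c + m) (x(m, c) = -2 + 1/(((m + c) - 25) - 32) = -2 + 1/(((c + m) - 25) - 32) = -2 + 1/((-25 + c + m) - 32) = -2 + 1/(-57 + c + m))
(x(103, 64) - 1*(-9116)) + 18591 = ((115 - 2*64 - 2*103)/(-57 + 64 + 103) - 1*(-9116)) + 18591 = ((115 - 128 - 206)/110 + 9116) + 18591 = ((1/110)*(-219) + 9116) + 18591 = (-219/110 + 9116) + 18591 = 1002541/110 + 18591 = 3047551/110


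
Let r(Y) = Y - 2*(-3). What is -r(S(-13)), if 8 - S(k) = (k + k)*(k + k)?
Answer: 662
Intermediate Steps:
S(k) = 8 - 4*k² (S(k) = 8 - (k + k)*(k + k) = 8 - 2*k*2*k = 8 - 4*k²)
r(Y) = 6 + Y (r(Y) = Y + 6 = 6 + Y)
-r(S(-13)) = -(6 + (8 - 4*(-13)²)) = -(6 + (8 - 4*169)) = -(6 + (8 - 676)) = -(6 - 668) = -1*(-662) = 662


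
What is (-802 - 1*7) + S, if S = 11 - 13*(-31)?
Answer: -395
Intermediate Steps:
S = 414 (S = 11 + 403 = 414)
(-802 - 1*7) + S = (-802 - 1*7) + 414 = (-802 - 7) + 414 = -809 + 414 = -395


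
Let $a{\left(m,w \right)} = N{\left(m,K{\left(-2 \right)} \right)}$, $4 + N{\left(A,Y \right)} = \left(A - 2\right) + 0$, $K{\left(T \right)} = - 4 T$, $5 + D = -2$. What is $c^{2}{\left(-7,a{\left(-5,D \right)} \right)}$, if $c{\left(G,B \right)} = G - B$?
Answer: $16$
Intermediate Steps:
$D = -7$ ($D = -5 - 2 = -7$)
$N{\left(A,Y \right)} = -6 + A$ ($N{\left(A,Y \right)} = -4 + \left(\left(A - 2\right) + 0\right) = -4 + \left(\left(-2 + A\right) + 0\right) = -4 + \left(-2 + A\right) = -6 + A$)
$a{\left(m,w \right)} = -6 + m$
$c^{2}{\left(-7,a{\left(-5,D \right)} \right)} = \left(-7 - \left(-6 - 5\right)\right)^{2} = \left(-7 - -11\right)^{2} = \left(-7 + 11\right)^{2} = 4^{2} = 16$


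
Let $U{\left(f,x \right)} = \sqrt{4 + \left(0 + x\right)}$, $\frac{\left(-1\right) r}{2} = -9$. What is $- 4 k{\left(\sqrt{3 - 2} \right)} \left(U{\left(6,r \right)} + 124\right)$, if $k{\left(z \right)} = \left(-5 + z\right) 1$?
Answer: $1984 + 16 \sqrt{22} \approx 2059.0$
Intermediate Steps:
$r = 18$ ($r = \left(-2\right) \left(-9\right) = 18$)
$U{\left(f,x \right)} = \sqrt{4 + x}$
$k{\left(z \right)} = -5 + z$
$- 4 k{\left(\sqrt{3 - 2} \right)} \left(U{\left(6,r \right)} + 124\right) = - 4 \left(-5 + \sqrt{3 - 2}\right) \left(\sqrt{4 + 18} + 124\right) = - 4 \left(-5 + \sqrt{1}\right) \left(\sqrt{22} + 124\right) = - 4 \left(-5 + 1\right) \left(124 + \sqrt{22}\right) = \left(-4\right) \left(-4\right) \left(124 + \sqrt{22}\right) = 16 \left(124 + \sqrt{22}\right) = 1984 + 16 \sqrt{22}$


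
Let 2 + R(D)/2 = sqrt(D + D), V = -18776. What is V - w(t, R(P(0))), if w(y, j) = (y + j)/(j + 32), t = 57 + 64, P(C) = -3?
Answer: (-37554*sqrt(6) + 525845*I)/(2*(sqrt(6) - 14*I)) ≈ -18780.0 + 0.53962*I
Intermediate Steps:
R(D) = -4 + 2*sqrt(2)*sqrt(D) (R(D) = -4 + 2*sqrt(D + D) = -4 + 2*sqrt(2*D) = -4 + 2*(sqrt(2)*sqrt(D)) = -4 + 2*sqrt(2)*sqrt(D))
t = 121
w(y, j) = (j + y)/(32 + j)
V - w(t, R(P(0))) = -18776 - ((-4 + 2*sqrt(2)*sqrt(-3)) + 121)/(32 + (-4 + 2*sqrt(2)*sqrt(-3))) = -18776 - ((-4 + 2*sqrt(2)*(I*sqrt(3))) + 121)/(32 + (-4 + 2*sqrt(2)*(I*sqrt(3)))) = -18776 - ((-4 + 2*I*sqrt(6)) + 121)/(32 + (-4 + 2*I*sqrt(6))) = -18776 - (117 + 2*I*sqrt(6))/(28 + 2*I*sqrt(6))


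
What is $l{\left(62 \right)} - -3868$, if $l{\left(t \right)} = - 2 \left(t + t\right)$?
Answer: $3620$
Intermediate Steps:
$l{\left(t \right)} = - 4 t$ ($l{\left(t \right)} = - 2 \cdot 2 t = - 4 t$)
$l{\left(62 \right)} - -3868 = \left(-4\right) 62 - -3868 = -248 + 3868 = 3620$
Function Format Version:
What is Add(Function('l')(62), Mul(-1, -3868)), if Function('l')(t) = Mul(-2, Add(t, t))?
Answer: 3620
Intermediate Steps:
Function('l')(t) = Mul(-4, t) (Function('l')(t) = Mul(-2, Mul(2, t)) = Mul(-4, t))
Add(Function('l')(62), Mul(-1, -3868)) = Add(Mul(-4, 62), Mul(-1, -3868)) = Add(-248, 3868) = 3620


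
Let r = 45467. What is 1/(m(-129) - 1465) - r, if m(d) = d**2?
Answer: -690007191/15176 ≈ -45467.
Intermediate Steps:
1/(m(-129) - 1465) - r = 1/((-129)**2 - 1465) - 1*45467 = 1/(16641 - 1465) - 45467 = 1/15176 - 45467 = -690007191/15176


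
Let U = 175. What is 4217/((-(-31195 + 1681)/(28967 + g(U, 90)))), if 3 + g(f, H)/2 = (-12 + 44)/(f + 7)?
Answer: 11113831811/2685774 ≈ 4138.0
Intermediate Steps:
g(f, H) = -6 + 64/(7 + f) (g(f, H) = -6 + 2*((-12 + 44)/(f + 7)) = -6 + 2*(32/(7 + f)) = -6 + 64/(7 + f))
4217/((-(-31195 + 1681)/(28967 + g(U, 90)))) = 4217/((-(-31195 + 1681)/(28967 + 2*(11 - 3*175)/(7 + 175)))) = 4217/((-(-29514)/(28967 + 2*(11 - 525)/182))) = 4217/((-(-29514)/(28967 + 2*(1/182)*(-514)))) = 4217/((-(-29514)/(28967 - 514/91))) = 4217/((-(-29514)/2635483/91)) = 4217/((-(-29514)*91/2635483)) = 4217/((-1*(-2685774/2635483))) = 4217/(2685774/2635483) = 4217*(2635483/2685774) = 11113831811/2685774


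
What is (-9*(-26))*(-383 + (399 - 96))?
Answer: -18720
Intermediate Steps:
(-9*(-26))*(-383 + (399 - 96)) = 234*(-383 + 303) = 234*(-80) = -18720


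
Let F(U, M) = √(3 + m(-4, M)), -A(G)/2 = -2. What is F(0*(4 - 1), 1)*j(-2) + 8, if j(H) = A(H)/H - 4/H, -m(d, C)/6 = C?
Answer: 8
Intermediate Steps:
A(G) = 4 (A(G) = -2*(-2) = 4)
m(d, C) = -6*C
F(U, M) = √(3 - 6*M)
j(H) = 0 (j(H) = 4/H - 4/H = 0)
F(0*(4 - 1), 1)*j(-2) + 8 = √(3 - 6*1)*0 + 8 = √(3 - 6)*0 + 8 = √(-3)*0 + 8 = (I*√3)*0 + 8 = 0 + 8 = 8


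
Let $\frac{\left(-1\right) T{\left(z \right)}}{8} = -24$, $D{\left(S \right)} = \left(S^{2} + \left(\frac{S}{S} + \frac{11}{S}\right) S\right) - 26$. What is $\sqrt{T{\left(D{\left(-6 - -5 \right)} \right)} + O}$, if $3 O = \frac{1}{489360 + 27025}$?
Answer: $\frac{\sqrt{460777194641955}}{1549155} \approx 13.856$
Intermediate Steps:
$D{\left(S \right)} = -26 + S^{2} + S \left(1 + \frac{11}{S}\right)$ ($D{\left(S \right)} = \left(S^{2} + \left(1 + \frac{11}{S}\right) S\right) - 26 = \left(S^{2} + S \left(1 + \frac{11}{S}\right)\right) - 26 = -26 + S^{2} + S \left(1 + \frac{11}{S}\right)$)
$T{\left(z \right)} = 192$ ($T{\left(z \right)} = \left(-8\right) \left(-24\right) = 192$)
$O = \frac{1}{1549155}$ ($O = \frac{1}{3 \left(489360 + 27025\right)} = \frac{1}{3 \cdot 516385} = \frac{1}{3} \cdot \frac{1}{516385} = \frac{1}{1549155} \approx 6.4551 \cdot 10^{-7}$)
$\sqrt{T{\left(D{\left(-6 - -5 \right)} \right)} + O} = \sqrt{192 + \frac{1}{1549155}} = \sqrt{\frac{297437761}{1549155}} = \frac{\sqrt{460777194641955}}{1549155}$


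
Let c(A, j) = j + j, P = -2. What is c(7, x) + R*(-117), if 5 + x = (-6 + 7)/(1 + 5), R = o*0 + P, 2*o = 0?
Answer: 673/3 ≈ 224.33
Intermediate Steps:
o = 0 (o = (½)*0 = 0)
R = -2 (R = 0*0 - 2 = 0 - 2 = -2)
x = -29/6 (x = -5 + (-6 + 7)/(1 + 5) = -5 + 1/6 = -5 + 1*(⅙) = -5 + ⅙ = -29/6 ≈ -4.8333)
c(A, j) = 2*j
c(7, x) + R*(-117) = 2*(-29/6) - 2*(-117) = -29/3 + 234 = 673/3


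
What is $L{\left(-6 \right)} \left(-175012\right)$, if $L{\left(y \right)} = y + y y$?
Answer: $-5250360$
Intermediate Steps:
$L{\left(y \right)} = y + y^{2}$
$L{\left(-6 \right)} \left(-175012\right) = - 6 \left(1 - 6\right) \left(-175012\right) = \left(-6\right) \left(-5\right) \left(-175012\right) = 30 \left(-175012\right) = -5250360$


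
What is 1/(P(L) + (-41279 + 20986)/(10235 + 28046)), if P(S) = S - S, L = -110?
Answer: -38281/20293 ≈ -1.8864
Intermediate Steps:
P(S) = 0
1/(P(L) + (-41279 + 20986)/(10235 + 28046)) = 1/(0 + (-41279 + 20986)/(10235 + 28046)) = 1/(0 - 20293/38281) = 1/(-20293/38281) = -38281/20293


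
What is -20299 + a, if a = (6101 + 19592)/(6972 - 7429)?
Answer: -9302336/457 ≈ -20355.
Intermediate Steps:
a = -25693/457 (a = 25693/(-457) = 25693*(-1/457) = -25693/457 ≈ -56.221)
-20299 + a = -20299 - 25693/457 = -9302336/457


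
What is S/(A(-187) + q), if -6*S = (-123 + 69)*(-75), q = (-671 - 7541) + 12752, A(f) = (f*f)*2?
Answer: -225/24826 ≈ -0.0090631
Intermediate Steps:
A(f) = 2*f**2 (A(f) = f**2*2 = 2*f**2)
q = 4540 (q = -8212 + 12752 = 4540)
S = -675 (S = -(-123 + 69)*(-75)/6 = -(-9)*(-75) = -1/6*4050 = -675)
S/(A(-187) + q) = -675/(2*(-187)**2 + 4540) = -675/(2*34969 + 4540) = -675/(69938 + 4540) = -675/74478 = -675*1/74478 = -225/24826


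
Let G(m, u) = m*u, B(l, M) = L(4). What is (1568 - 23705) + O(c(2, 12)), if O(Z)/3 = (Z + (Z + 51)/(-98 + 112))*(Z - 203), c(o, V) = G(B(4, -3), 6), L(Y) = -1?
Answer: -285465/14 ≈ -20390.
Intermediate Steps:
B(l, M) = -1
c(o, V) = -6 (c(o, V) = -1*6 = -6)
O(Z) = 3*(-203 + Z)*(51/14 + 15*Z/14) (O(Z) = 3*((Z + (Z + 51)/(-98 + 112))*(Z - 203)) = 3*((Z + (51 + Z)/14)*(-203 + Z)) = 3*((Z + (51 + Z)*(1/14))*(-203 + Z)) = 3*((Z + (51/14 + Z/14))*(-203 + Z)) = 3*((51/14 + 15*Z/14)*(-203 + Z)) = 3*((-203 + Z)*(51/14 + 15*Z/14)) = 3*(-203 + Z)*(51/14 + 15*Z/14))
(1568 - 23705) + O(c(2, 12)) = (1568 - 23705) + (-4437/2 - 4491/7*(-6) + (45/14)*(-6)²) = -22137 + (-4437/2 + 26946/7 + (45/14)*36) = -22137 + (-4437/2 + 26946/7 + 810/7) = -22137 + 24453/14 = -285465/14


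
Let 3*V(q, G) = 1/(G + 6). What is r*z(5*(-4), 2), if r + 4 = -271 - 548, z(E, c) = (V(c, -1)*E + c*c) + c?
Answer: -11522/3 ≈ -3840.7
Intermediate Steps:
V(q, G) = 1/(3*(6 + G)) (V(q, G) = 1/(3*(G + 6)) = 1/(3*(6 + G)))
z(E, c) = c + c² + E/15 (z(E, c) = ((1/(3*(6 - 1)))*E + c*c) + c = (((⅓)/5)*E + c²) + c = (((⅓)*(⅕))*E + c²) + c = (E/15 + c²) + c = (c² + E/15) + c = c + c² + E/15)
r = -823 (r = -4 + (-271 - 548) = -4 - 819 = -823)
r*z(5*(-4), 2) = -823*(2 + 2² + (5*(-4))/15) = -823*(2 + 4 + (1/15)*(-20)) = -823*(2 + 4 - 4/3) = -823*14/3 = -11522/3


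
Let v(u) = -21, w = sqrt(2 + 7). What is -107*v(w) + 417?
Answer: 2664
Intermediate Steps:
w = 3 (w = sqrt(9) = 3)
-107*v(w) + 417 = -107*(-21) + 417 = 2247 + 417 = 2664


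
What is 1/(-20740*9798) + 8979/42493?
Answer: 1824627216587/8635024626360 ≈ 0.21131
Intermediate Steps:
1/(-20740*9798) + 8979/42493 = -1/20740*1/9798 + 8979*(1/42493) = -1/203210520 + 8979/42493 = 1824627216587/8635024626360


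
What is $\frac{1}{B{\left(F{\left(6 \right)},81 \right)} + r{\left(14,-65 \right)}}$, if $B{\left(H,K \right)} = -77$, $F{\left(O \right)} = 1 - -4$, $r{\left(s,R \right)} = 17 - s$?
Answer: $- \frac{1}{74} \approx -0.013514$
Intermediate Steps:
$F{\left(O \right)} = 5$ ($F{\left(O \right)} = 1 + 4 = 5$)
$\frac{1}{B{\left(F{\left(6 \right)},81 \right)} + r{\left(14,-65 \right)}} = \frac{1}{-77 + \left(17 - 14\right)} = \frac{1}{-77 + 3} = \frac{1}{-74} = - \frac{1}{74}$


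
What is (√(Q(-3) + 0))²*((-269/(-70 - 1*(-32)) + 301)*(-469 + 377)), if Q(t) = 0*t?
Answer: 0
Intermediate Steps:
Q(t) = 0
(√(Q(-3) + 0))²*((-269/(-70 - 1*(-32)) + 301)*(-469 + 377)) = (√(0 + 0))²*((-269/(-70 - 1*(-32)) + 301)*(-469 + 377)) = (√0)²*((-269/(-70 + 32) + 301)*(-92)) = 0²*((-269/(-38) + 301)*(-92)) = 0*((-269*(-1/38) + 301)*(-92)) = 0*((269/38 + 301)*(-92)) = 0*((11707/38)*(-92)) = 0*(-538522/19) = 0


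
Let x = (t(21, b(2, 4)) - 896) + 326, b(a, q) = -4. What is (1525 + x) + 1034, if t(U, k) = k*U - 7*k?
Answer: 1933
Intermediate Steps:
t(U, k) = -7*k + U*k (t(U, k) = U*k - 7*k = -7*k + U*k)
x = -626 (x = (-4*(-7 + 21) - 896) + 326 = (-4*14 - 896) + 326 = (-56 - 896) + 326 = -952 + 326 = -626)
(1525 + x) + 1034 = (1525 - 626) + 1034 = 899 + 1034 = 1933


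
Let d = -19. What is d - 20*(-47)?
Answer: 921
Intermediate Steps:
d - 20*(-47) = -19 - 20*(-47) = -19 + 940 = 921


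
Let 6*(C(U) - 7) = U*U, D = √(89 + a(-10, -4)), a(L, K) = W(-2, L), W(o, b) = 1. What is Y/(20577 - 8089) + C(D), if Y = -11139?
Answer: 263597/12488 ≈ 21.108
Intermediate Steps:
a(L, K) = 1
D = 3*√10 (D = √(89 + 1) = √90 = 3*√10 ≈ 9.4868)
C(U) = 7 + U²/6 (C(U) = 7 + (U*U)/6 = 7 + U²/6)
Y/(20577 - 8089) + C(D) = -11139/(20577 - 8089) + (7 + (3*√10)²/6) = -11139/12488 + (7 + (⅙)*90) = -11139*1/12488 + (7 + 15) = -11139/12488 + 22 = 263597/12488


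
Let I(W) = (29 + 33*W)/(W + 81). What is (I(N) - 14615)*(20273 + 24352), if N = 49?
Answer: -8471181600/13 ≈ -6.5163e+8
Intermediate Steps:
I(W) = (29 + 33*W)/(81 + W)
(I(N) - 14615)*(20273 + 24352) = ((29 + 33*49)/(81 + 49) - 14615)*(20273 + 24352) = ((29 + 1617)/130 - 14615)*44625 = ((1/130)*1646 - 14615)*44625 = (823/65 - 14615)*44625 = -949152/65*44625 = -8471181600/13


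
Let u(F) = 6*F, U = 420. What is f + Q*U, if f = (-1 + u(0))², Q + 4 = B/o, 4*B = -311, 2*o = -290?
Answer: -42160/29 ≈ -1453.8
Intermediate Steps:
o = -145 (o = (½)*(-290) = -145)
B = -311/4 (B = (¼)*(-311) = -311/4 ≈ -77.750)
Q = -2009/580 (Q = -4 - 311/4/(-145) = -4 - 311/4*(-1/145) = -4 + 311/580 = -2009/580 ≈ -3.4638)
f = 1 (f = (-1 + 6*0)² = (-1 + 0)² = (-1)² = 1)
f + Q*U = 1 - 2009/580*420 = 1 - 42189/29 = -42160/29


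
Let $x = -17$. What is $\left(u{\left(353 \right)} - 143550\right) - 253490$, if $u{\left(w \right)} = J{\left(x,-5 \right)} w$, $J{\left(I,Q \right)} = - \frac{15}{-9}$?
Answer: $- \frac{1189355}{3} \approx -3.9645 \cdot 10^{5}$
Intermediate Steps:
$J{\left(I,Q \right)} = \frac{5}{3}$ ($J{\left(I,Q \right)} = \left(-15\right) \left(- \frac{1}{9}\right) = \frac{5}{3}$)
$u{\left(w \right)} = \frac{5 w}{3}$
$\left(u{\left(353 \right)} - 143550\right) - 253490 = \left(\frac{5}{3} \cdot 353 - 143550\right) - 253490 = \left(\frac{1765}{3} - 143550\right) - 253490 = - \frac{428885}{3} - 253490 = - \frac{1189355}{3}$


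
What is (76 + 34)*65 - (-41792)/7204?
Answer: 12887598/1801 ≈ 7155.8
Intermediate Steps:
(76 + 34)*65 - (-41792)/7204 = 110*65 - (-41792)/7204 = 7150 - 1*(-10448/1801) = 7150 + 10448/1801 = 12887598/1801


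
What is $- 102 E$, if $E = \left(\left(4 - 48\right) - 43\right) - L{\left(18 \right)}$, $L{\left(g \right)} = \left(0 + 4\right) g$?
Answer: $16218$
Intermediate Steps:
$L{\left(g \right)} = 4 g$
$E = -159$ ($E = \left(\left(4 - 48\right) - 43\right) - 4 \cdot 18 = \left(-44 - 43\right) - 72 = -87 - 72 = -159$)
$- 102 E = \left(-102\right) \left(-159\right) = 16218$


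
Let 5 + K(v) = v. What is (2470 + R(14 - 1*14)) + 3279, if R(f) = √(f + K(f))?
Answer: 5749 + I*√5 ≈ 5749.0 + 2.2361*I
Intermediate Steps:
K(v) = -5 + v
R(f) = √(-5 + 2*f) (R(f) = √(f + (-5 + f)) = √(-5 + 2*f))
(2470 + R(14 - 1*14)) + 3279 = (2470 + √(-5 + 2*(14 - 1*14))) + 3279 = (2470 + √(-5 + 2*(14 - 14))) + 3279 = (2470 + √(-5 + 2*0)) + 3279 = (2470 + √(-5 + 0)) + 3279 = (2470 + √(-5)) + 3279 = (2470 + I*√5) + 3279 = 5749 + I*√5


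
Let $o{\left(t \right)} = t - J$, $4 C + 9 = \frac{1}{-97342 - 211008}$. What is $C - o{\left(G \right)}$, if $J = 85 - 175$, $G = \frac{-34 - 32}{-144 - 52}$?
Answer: $- \frac{799375357}{8633800} \approx -92.587$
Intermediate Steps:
$G = \frac{33}{98}$ ($G = - \frac{66}{-196} = \left(-66\right) \left(- \frac{1}{196}\right) = \frac{33}{98} \approx 0.33673$)
$C = - \frac{2775151}{1233400}$ ($C = - \frac{9}{4} + \frac{1}{4 \left(-97342 - 211008\right)} = - \frac{9}{4} + \frac{1}{4 \left(-308350\right)} = - \frac{9}{4} + \frac{1}{4} \left(- \frac{1}{308350}\right) = - \frac{9}{4} - \frac{1}{1233400} = - \frac{2775151}{1233400} \approx -2.25$)
$J = -90$ ($J = 85 - 175 = -90$)
$o{\left(t \right)} = 90 + t$ ($o{\left(t \right)} = t - -90 = t + 90 = 90 + t$)
$C - o{\left(G \right)} = - \frac{2775151}{1233400} - \left(90 + \frac{33}{98}\right) = - \frac{2775151}{1233400} - \frac{8853}{98} = - \frac{799375357}{8633800}$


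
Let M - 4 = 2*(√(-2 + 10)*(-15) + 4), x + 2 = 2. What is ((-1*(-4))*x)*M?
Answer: 0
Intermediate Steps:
x = 0 (x = -2 + 2 = 0)
M = 12 - 60*√2 (M = 4 + 2*(√(-2 + 10)*(-15) + 4) = 4 + 2*(√8*(-15) + 4) = 4 + 2*((2*√2)*(-15) + 4) = 4 + 2*(-30*√2 + 4) = 4 + 2*(4 - 30*√2) = 4 + (8 - 60*√2) = 12 - 60*√2 ≈ -72.853)
((-1*(-4))*x)*M = (-1*(-4)*0)*(12 - 60*√2) = (4*0)*(12 - 60*√2) = 0*(12 - 60*√2) = 0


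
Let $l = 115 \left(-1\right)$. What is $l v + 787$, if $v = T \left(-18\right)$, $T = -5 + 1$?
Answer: $-7493$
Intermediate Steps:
$T = -4$
$l = -115$
$v = 72$ ($v = \left(-4\right) \left(-18\right) = 72$)
$l v + 787 = \left(-115\right) 72 + 787 = -8280 + 787 = -7493$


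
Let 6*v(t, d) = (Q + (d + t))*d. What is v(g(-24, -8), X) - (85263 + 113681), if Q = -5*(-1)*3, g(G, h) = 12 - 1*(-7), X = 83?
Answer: -394651/2 ≈ -1.9733e+5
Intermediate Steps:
g(G, h) = 19 (g(G, h) = 12 + 7 = 19)
Q = 15 (Q = 5*3 = 15)
v(t, d) = d*(15 + d + t)/6 (v(t, d) = ((15 + (d + t))*d)/6 = ((15 + d + t)*d)/6 = (d*(15 + d + t))/6 = d*(15 + d + t)/6)
v(g(-24, -8), X) - (85263 + 113681) = (⅙)*83*(15 + 83 + 19) - (85263 + 113681) = (⅙)*83*117 - 1*198944 = 3237/2 - 198944 = -394651/2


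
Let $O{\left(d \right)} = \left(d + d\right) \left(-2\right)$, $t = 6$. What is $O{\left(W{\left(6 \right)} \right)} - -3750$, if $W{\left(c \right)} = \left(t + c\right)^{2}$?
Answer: $3174$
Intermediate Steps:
$W{\left(c \right)} = \left(6 + c\right)^{2}$
$O{\left(d \right)} = - 4 d$ ($O{\left(d \right)} = 2 d \left(-2\right) = - 4 d$)
$O{\left(W{\left(6 \right)} \right)} - -3750 = - 4 \left(6 + 6\right)^{2} - -3750 = - 4 \cdot 12^{2} + 3750 = \left(-4\right) 144 + 3750 = -576 + 3750 = 3174$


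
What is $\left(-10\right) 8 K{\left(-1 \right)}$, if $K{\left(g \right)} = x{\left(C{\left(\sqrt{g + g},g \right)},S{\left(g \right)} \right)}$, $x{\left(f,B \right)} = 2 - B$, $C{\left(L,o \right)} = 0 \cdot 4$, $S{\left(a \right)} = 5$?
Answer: $240$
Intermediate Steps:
$C{\left(L,o \right)} = 0$
$K{\left(g \right)} = -3$ ($K{\left(g \right)} = 2 - 5 = -3$)
$\left(-10\right) 8 K{\left(-1 \right)} = \left(-10\right) 8 \left(-3\right) = \left(-80\right) \left(-3\right) = 240$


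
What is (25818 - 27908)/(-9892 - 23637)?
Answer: 2090/33529 ≈ 0.062334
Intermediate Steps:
(25818 - 27908)/(-9892 - 23637) = -2090/(-33529) = -2090*(-1/33529) = 2090/33529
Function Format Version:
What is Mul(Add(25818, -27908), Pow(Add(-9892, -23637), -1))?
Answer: Rational(2090, 33529) ≈ 0.062334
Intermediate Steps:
Mul(Add(25818, -27908), Pow(Add(-9892, -23637), -1)) = Mul(-2090, Pow(-33529, -1)) = Mul(-2090, Rational(-1, 33529)) = Rational(2090, 33529)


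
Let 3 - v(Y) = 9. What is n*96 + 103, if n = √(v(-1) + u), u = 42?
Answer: 679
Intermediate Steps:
v(Y) = -6 (v(Y) = 3 - 1*9 = 3 - 9 = -6)
n = 6 (n = √(-6 + 42) = √36 = 6)
n*96 + 103 = 6*96 + 103 = 576 + 103 = 679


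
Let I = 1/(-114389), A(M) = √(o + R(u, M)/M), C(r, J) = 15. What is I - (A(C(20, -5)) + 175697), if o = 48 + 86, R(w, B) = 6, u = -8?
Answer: -20097804134/114389 - 4*√210/5 ≈ -1.7571e+5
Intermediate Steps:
o = 134
A(M) = √(134 + 6/M)
I = -1/114389 ≈ -8.7421e-6
I - (A(C(20, -5)) + 175697) = -1/114389 - (√(134 + 6/15) + 175697) = -1/114389 - (√(134 + 6*(1/15)) + 175697) = -1/114389 - (√(134 + ⅖) + 175697) = -1/114389 - (√(672/5) + 175697) = -1/114389 - (4*√210/5 + 175697) = -1/114389 - (175697 + 4*√210/5) = -1/114389 + (-175697 - 4*√210/5) = -20097804134/114389 - 4*√210/5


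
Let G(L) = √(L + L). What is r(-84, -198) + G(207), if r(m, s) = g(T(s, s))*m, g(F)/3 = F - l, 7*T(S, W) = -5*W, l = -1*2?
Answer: -36144 + 3*√46 ≈ -36124.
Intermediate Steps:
l = -2
T(S, W) = -5*W/7 (T(S, W) = (-5*W)/7 = -5*W/7)
g(F) = 6 + 3*F (g(F) = 3*(F - 1*(-2)) = 3*(F + 2) = 3*(2 + F) = 6 + 3*F)
G(L) = √2*√L (G(L) = √(2*L) = √2*√L)
r(m, s) = m*(6 - 15*s/7) (r(m, s) = (6 + 3*(-5*s/7))*m = (6 - 15*s/7)*m = m*(6 - 15*s/7))
r(-84, -198) + G(207) = (3/7)*(-84)*(14 - 5*(-198)) + √2*√207 = (3/7)*(-84)*(14 + 990) + √2*(3*√23) = (3/7)*(-84)*1004 + 3*√46 = -36144 + 3*√46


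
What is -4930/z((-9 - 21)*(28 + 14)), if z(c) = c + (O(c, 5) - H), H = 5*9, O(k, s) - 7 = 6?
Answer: 145/38 ≈ 3.8158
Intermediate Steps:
O(k, s) = 13 (O(k, s) = 7 + 6 = 13)
H = 45
z(c) = -32 + c (z(c) = c + (13 - 1*45) = c + (13 - 45) = c - 32 = -32 + c)
-4930/z((-9 - 21)*(28 + 14)) = -4930/(-32 + (-9 - 21)*(28 + 14)) = -4930/(-32 - 30*42) = -4930/(-32 - 1260) = -4930/(-1292) = -4930*(-1/1292) = 145/38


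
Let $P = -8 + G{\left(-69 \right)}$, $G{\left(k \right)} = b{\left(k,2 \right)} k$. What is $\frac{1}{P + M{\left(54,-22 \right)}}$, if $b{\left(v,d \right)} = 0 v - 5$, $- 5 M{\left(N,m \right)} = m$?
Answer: $\frac{5}{1707} \approx 0.0029291$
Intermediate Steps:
$M{\left(N,m \right)} = - \frac{m}{5}$
$b{\left(v,d \right)} = -5$ ($b{\left(v,d \right)} = 0 - 5 = -5$)
$G{\left(k \right)} = - 5 k$
$P = 337$ ($P = -8 - -345 = -8 + 345 = 337$)
$\frac{1}{P + M{\left(54,-22 \right)}} = \frac{1}{337 - - \frac{22}{5}} = \frac{1}{337 + \frac{22}{5}} = \frac{1}{\frac{1707}{5}} = \frac{5}{1707}$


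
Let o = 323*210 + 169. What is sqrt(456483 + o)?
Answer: sqrt(524482) ≈ 724.21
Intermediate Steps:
o = 67999 (o = 67830 + 169 = 67999)
sqrt(456483 + o) = sqrt(456483 + 67999) = sqrt(524482)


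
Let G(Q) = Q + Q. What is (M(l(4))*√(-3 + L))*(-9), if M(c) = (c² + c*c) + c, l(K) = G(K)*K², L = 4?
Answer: -296064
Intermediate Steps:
G(Q) = 2*Q
l(K) = 2*K³ (l(K) = (2*K)*K² = 2*K³)
M(c) = c + 2*c² (M(c) = (c² + c²) + c = 2*c² + c = c + 2*c²)
(M(l(4))*√(-3 + L))*(-9) = (((2*4³)*(1 + 2*(2*4³)))*√(-3 + 4))*(-9) = (((2*64)*(1 + 2*(2*64)))*√1)*(-9) = ((128*(1 + 2*128))*1)*(-9) = ((128*(1 + 256))*1)*(-9) = ((128*257)*1)*(-9) = (32896*1)*(-9) = 32896*(-9) = -296064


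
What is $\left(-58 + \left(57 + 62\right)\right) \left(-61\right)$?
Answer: $-3721$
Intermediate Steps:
$\left(-58 + \left(57 + 62\right)\right) \left(-61\right) = \left(-58 + 119\right) \left(-61\right) = 61 \left(-61\right) = -3721$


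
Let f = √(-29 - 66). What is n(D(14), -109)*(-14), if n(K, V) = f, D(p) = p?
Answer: -14*I*√95 ≈ -136.46*I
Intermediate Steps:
f = I*√95 (f = √(-95) = I*√95 ≈ 9.7468*I)
n(K, V) = I*√95
n(D(14), -109)*(-14) = (I*√95)*(-14) = -14*I*√95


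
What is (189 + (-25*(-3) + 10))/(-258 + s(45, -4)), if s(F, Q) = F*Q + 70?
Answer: -137/184 ≈ -0.74457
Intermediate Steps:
s(F, Q) = 70 + F*Q
(189 + (-25*(-3) + 10))/(-258 + s(45, -4)) = (189 + (-25*(-3) + 10))/(-258 + (70 + 45*(-4))) = (189 + (75 + 10))/(-258 + (70 - 180)) = (189 + 85)/(-258 - 110) = 274/(-368) = 274*(-1/368) = -137/184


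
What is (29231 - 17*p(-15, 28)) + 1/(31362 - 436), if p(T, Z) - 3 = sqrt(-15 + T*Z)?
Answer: 902420681/30926 - 17*I*sqrt(435) ≈ 29180.0 - 354.56*I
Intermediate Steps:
p(T, Z) = 3 + sqrt(-15 + T*Z)
(29231 - 17*p(-15, 28)) + 1/(31362 - 436) = (29231 - 17*(3 + sqrt(-15 - 15*28))) + 1/(31362 - 436) = (29231 - 17*(3 + sqrt(-15 - 420))) + 1/30926 = (29231 - 17*(3 + sqrt(-435))) + 1/30926 = (29231 - 17*(3 + I*sqrt(435))) + 1/30926 = (29231 + (-51 - 17*I*sqrt(435))) + 1/30926 = (29180 - 17*I*sqrt(435)) + 1/30926 = 902420681/30926 - 17*I*sqrt(435)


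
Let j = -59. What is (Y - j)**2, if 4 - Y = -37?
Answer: 10000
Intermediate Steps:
Y = 41 (Y = 4 - 1*(-37) = 4 + 37 = 41)
(Y - j)**2 = (41 - 1*(-59))**2 = (41 + 59)**2 = 100**2 = 10000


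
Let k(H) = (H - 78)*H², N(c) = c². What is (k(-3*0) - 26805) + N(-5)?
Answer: -26780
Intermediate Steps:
k(H) = H²*(-78 + H) (k(H) = (-78 + H)*H² = H²*(-78 + H))
(k(-3*0) - 26805) + N(-5) = ((-3*0)²*(-78 - 3*0) - 26805) + (-5)² = (0²*(-78 + 0) - 26805) + 25 = (0*(-78) - 26805) + 25 = (0 - 26805) + 25 = -26805 + 25 = -26780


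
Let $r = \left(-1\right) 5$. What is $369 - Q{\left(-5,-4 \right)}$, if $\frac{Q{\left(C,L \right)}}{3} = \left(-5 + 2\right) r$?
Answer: $324$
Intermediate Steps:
$r = -5$
$Q{\left(C,L \right)} = 45$ ($Q{\left(C,L \right)} = 3 \left(-5 + 2\right) \left(-5\right) = 3 \left(\left(-3\right) \left(-5\right)\right) = 3 \cdot 15 = 45$)
$369 - Q{\left(-5,-4 \right)} = 369 - 45 = 324$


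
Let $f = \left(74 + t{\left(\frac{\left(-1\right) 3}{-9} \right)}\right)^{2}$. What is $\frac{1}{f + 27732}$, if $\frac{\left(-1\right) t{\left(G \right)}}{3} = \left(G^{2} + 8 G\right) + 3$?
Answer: $\frac{9}{278488} \approx 3.2317 \cdot 10^{-5}$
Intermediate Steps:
$t{\left(G \right)} = -9 - 24 G - 3 G^{2}$ ($t{\left(G \right)} = - 3 \left(\left(G^{2} + 8 G\right) + 3\right) = - 3 \left(3 + G^{2} + 8 G\right) = -9 - 24 G - 3 G^{2}$)
$f = \frac{28900}{9}$ ($f = \left(74 - \left(9 + \frac{1}{3} + \frac{24 \left(\left(-1\right) 3\right)}{-9}\right)\right)^{2} = \left(74 - \left(9 + \frac{1}{3} + 24 \left(-3\right) \left(- \frac{1}{9}\right)\right)\right)^{2} = \left(74 - \left(17 + \frac{1}{3}\right)\right)^{2} = \left(74 - \frac{52}{3}\right)^{2} = \left(\frac{170}{3}\right)^{2} = \frac{28900}{9} \approx 3211.1$)
$\frac{1}{f + 27732} = \frac{1}{\frac{28900}{9} + 27732} = \frac{1}{\frac{278488}{9}} = \frac{9}{278488}$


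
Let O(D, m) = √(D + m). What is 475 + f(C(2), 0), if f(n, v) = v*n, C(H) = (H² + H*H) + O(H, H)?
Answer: 475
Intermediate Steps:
C(H) = 2*H² + √2*√H (C(H) = (H² + H*H) + √(H + H) = (H² + H²) + √(2*H) = 2*H² + √2*√H)
f(n, v) = n*v
475 + f(C(2), 0) = 475 + (2*2² + √2*√2)*0 = 475 + (2*4 + 2)*0 = 475 + (8 + 2)*0 = 475 + 10*0 = 475 + 0 = 475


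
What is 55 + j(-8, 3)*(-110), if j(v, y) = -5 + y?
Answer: 275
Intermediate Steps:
55 + j(-8, 3)*(-110) = 55 + (-5 + 3)*(-110) = 55 - 2*(-110) = 55 + 220 = 275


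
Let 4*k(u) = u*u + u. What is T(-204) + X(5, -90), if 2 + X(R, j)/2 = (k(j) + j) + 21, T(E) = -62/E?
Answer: 394057/102 ≈ 3863.3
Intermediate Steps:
k(u) = u/4 + u**2/4 (k(u) = (u*u + u)/4 = (u**2 + u)/4 = (u + u**2)/4 = u/4 + u**2/4)
X(R, j) = 38 + 2*j + j*(1 + j)/2 (X(R, j) = -4 + 2*((j*(1 + j)/4 + j) + 21) = -4 + 2*((j + j*(1 + j)/4) + 21) = -4 + 2*(21 + j + j*(1 + j)/4) = -4 + (42 + 2*j + j*(1 + j)/2) = 38 + 2*j + j*(1 + j)/2)
T(-204) + X(5, -90) = -62/(-204) + (38 + (1/2)*(-90)**2 + (5/2)*(-90)) = -62*(-1/204) + (38 + (1/2)*8100 - 225) = 31/102 + (38 + 4050 - 225) = 31/102 + 3863 = 394057/102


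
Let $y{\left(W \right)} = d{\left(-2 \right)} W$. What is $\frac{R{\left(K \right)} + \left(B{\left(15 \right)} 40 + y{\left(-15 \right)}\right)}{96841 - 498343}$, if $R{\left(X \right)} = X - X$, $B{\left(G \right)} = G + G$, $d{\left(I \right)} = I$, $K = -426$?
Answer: $- \frac{205}{66917} \approx -0.0030635$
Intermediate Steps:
$B{\left(G \right)} = 2 G$
$y{\left(W \right)} = - 2 W$
$R{\left(X \right)} = 0$
$\frac{R{\left(K \right)} + \left(B{\left(15 \right)} 40 + y{\left(-15 \right)}\right)}{96841 - 498343} = \frac{0 - \left(-30 - 2 \cdot 15 \cdot 40\right)}{96841 - 498343} = \frac{0 + \left(30 \cdot 40 + 30\right)}{-401502} = \left(0 + \left(1200 + 30\right)\right) \left(- \frac{1}{401502}\right) = \left(0 + 1230\right) \left(- \frac{1}{401502}\right) = 1230 \left(- \frac{1}{401502}\right) = - \frac{205}{66917}$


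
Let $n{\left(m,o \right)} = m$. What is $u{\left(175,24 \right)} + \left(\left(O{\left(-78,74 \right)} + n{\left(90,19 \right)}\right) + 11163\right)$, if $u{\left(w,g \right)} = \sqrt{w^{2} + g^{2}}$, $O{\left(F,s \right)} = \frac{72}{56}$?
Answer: $\frac{78780}{7} + \sqrt{31201} \approx 11431.0$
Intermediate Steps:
$O{\left(F,s \right)} = \frac{9}{7}$ ($O{\left(F,s \right)} = 72 \cdot \frac{1}{56} = \frac{9}{7}$)
$u{\left(w,g \right)} = \sqrt{g^{2} + w^{2}}$
$u{\left(175,24 \right)} + \left(\left(O{\left(-78,74 \right)} + n{\left(90,19 \right)}\right) + 11163\right) = \sqrt{24^{2} + 175^{2}} + \left(\left(\frac{9}{7} + 90\right) + 11163\right) = \sqrt{576 + 30625} + \left(\frac{639}{7} + 11163\right) = \sqrt{31201} + \frac{78780}{7} = \frac{78780}{7} + \sqrt{31201}$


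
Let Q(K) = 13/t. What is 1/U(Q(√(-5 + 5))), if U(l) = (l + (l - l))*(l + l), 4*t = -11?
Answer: 121/5408 ≈ 0.022374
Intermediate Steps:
t = -11/4 (t = (¼)*(-11) = -11/4 ≈ -2.7500)
Q(K) = -52/11 (Q(K) = 13/(-11/4) = 13*(-4/11) = -52/11)
U(l) = 2*l² (U(l) = (l + 0)*(2*l) = l*(2*l) = 2*l²)
1/U(Q(√(-5 + 5))) = 1/(2*(-52/11)²) = 1/(2*(2704/121)) = 1/(5408/121) = 121/5408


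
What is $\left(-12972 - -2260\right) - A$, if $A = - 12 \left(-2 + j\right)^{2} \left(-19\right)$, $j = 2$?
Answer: $-10712$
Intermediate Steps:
$A = 0$ ($A = - 12 \left(-2 + 2\right)^{2} \left(-19\right) = - 12 \cdot 0^{2} \left(-19\right) = \left(-12\right) 0 \left(-19\right) = 0 \left(-19\right) = 0$)
$\left(-12972 - -2260\right) - A = \left(-12972 - -2260\right) - 0 = \left(-12972 + 2260\right) + 0 = -10712 + 0 = -10712$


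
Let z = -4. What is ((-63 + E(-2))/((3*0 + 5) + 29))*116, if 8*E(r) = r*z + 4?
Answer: -3567/17 ≈ -209.82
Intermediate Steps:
E(r) = 1/2 - r/2 (E(r) = (r*(-4) + 4)/8 = (-4*r + 4)/8 = (4 - 4*r)/8 = 1/2 - r/2)
((-63 + E(-2))/((3*0 + 5) + 29))*116 = ((-63 + (1/2 - 1/2*(-2)))/((3*0 + 5) + 29))*116 = ((-63 + (1/2 + 1))/((0 + 5) + 29))*116 = ((-63 + 3/2)/(5 + 29))*116 = -123/2/34*116 = -123/2*1/34*116 = -123/68*116 = -3567/17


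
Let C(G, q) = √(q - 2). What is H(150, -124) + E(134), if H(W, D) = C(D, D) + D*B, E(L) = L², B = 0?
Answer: 17956 + 3*I*√14 ≈ 17956.0 + 11.225*I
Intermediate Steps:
C(G, q) = √(-2 + q)
H(W, D) = √(-2 + D) (H(W, D) = √(-2 + D) + D*0 = √(-2 + D) + 0 = √(-2 + D))
H(150, -124) + E(134) = √(-2 - 124) + 134² = √(-126) + 17956 = 3*I*√14 + 17956 = 17956 + 3*I*√14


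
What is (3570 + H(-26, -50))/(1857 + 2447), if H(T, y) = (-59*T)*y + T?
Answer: -18289/1076 ≈ -16.997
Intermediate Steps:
H(T, y) = T - 59*T*y (H(T, y) = -59*T*y + T = T - 59*T*y)
(3570 + H(-26, -50))/(1857 + 2447) = (3570 - 26*(1 - 59*(-50)))/(1857 + 2447) = (3570 - 26*(1 + 2950))/4304 = (3570 - 26*2951)*(1/4304) = (3570 - 76726)*(1/4304) = -73156*1/4304 = -18289/1076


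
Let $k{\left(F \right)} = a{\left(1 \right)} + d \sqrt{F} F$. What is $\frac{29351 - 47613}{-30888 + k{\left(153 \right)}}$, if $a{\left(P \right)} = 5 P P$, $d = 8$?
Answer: $\frac{563985346}{724538761} + \frac{67058064 \sqrt{17}}{724538761} \approx 1.16$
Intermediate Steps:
$a{\left(P \right)} = 5 P^{2}$
$k{\left(F \right)} = 5 + 8 F^{\frac{3}{2}}$ ($k{\left(F \right)} = 5 \cdot 1^{2} + 8 \sqrt{F} F = 5 \cdot 1 + 8 F^{\frac{3}{2}} = 5 + 8 F^{\frac{3}{2}}$)
$\frac{29351 - 47613}{-30888 + k{\left(153 \right)}} = \frac{29351 - 47613}{-30888 + \left(5 + 8 \cdot 153^{\frac{3}{2}}\right)} = - \frac{18262}{-30888 + \left(5 + 8 \cdot 459 \sqrt{17}\right)} = - \frac{18262}{-30888 + \left(5 + 3672 \sqrt{17}\right)} = - \frac{18262}{-30883 + 3672 \sqrt{17}}$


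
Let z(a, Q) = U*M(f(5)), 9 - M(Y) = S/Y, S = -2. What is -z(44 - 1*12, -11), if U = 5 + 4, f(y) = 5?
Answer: -423/5 ≈ -84.600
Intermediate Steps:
M(Y) = 9 + 2/Y (M(Y) = 9 - (-2)/Y = 9 + 2/Y)
U = 9
z(a, Q) = 423/5 (z(a, Q) = 9*(9 + 2/5) = 9*(9 + 2*(⅕)) = 9*(9 + ⅖) = 9*(47/5) = 423/5)
-z(44 - 1*12, -11) = -1*423/5 = -423/5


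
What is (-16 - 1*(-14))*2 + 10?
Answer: 6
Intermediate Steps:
(-16 - 1*(-14))*2 + 10 = (-16 + 14)*2 + 10 = -2*2 + 10 = -4 + 10 = 6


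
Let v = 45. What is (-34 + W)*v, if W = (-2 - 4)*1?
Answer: -1800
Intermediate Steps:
W = -6 (W = -6*1 = -6)
(-34 + W)*v = (-34 - 6)*45 = -40*45 = -1800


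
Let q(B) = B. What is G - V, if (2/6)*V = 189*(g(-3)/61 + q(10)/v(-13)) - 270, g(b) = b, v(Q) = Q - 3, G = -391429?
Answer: -190435529/488 ≈ -3.9024e+5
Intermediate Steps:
v(Q) = -3 + Q
V = -581823/488 (V = 3*(189*(-3/61 + 10/(-3 - 13)) - 270) = 3*(189*(-3*1/61 + 10/(-16)) - 270) = 3*(189*(-3/61 + 10*(-1/16)) - 270) = 3*(189*(-3/61 - 5/8) - 270) = 3*(189*(-329/488) - 270) = 3*(-62181/488 - 270) = 3*(-193941/488) = -581823/488 ≈ -1192.3)
G - V = -391429 - 1*(-581823/488) = -391429 + 581823/488 = -190435529/488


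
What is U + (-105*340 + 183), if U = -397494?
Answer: -433011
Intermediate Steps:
U + (-105*340 + 183) = -397494 + (-105*340 + 183) = -397494 + (-35700 + 183) = -397494 - 35517 = -433011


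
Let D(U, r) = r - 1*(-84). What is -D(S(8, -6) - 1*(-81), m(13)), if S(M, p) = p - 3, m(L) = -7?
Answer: -77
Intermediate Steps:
S(M, p) = -3 + p
D(U, r) = 84 + r (D(U, r) = r + 84 = 84 + r)
-D(S(8, -6) - 1*(-81), m(13)) = -(84 - 7) = -1*77 = -77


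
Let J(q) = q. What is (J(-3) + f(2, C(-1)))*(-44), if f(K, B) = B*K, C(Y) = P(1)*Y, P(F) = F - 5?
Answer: -220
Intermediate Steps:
P(F) = -5 + F
C(Y) = -4*Y (C(Y) = (-5 + 1)*Y = -4*Y)
(J(-3) + f(2, C(-1)))*(-44) = (-3 - 4*(-1)*2)*(-44) = (-3 + 4*2)*(-44) = (-3 + 8)*(-44) = 5*(-44) = -220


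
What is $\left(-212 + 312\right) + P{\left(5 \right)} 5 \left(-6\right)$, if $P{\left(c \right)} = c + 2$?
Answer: $-110$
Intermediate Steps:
$P{\left(c \right)} = 2 + c$
$\left(-212 + 312\right) + P{\left(5 \right)} 5 \left(-6\right) = \left(-212 + 312\right) + \left(2 + 5\right) 5 \left(-6\right) = 100 + 7 \cdot 5 \left(-6\right) = 100 + 35 \left(-6\right) = 100 - 210 = -110$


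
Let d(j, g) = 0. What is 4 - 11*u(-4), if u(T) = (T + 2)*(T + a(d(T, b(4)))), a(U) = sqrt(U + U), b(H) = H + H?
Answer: -84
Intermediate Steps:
b(H) = 2*H
a(U) = sqrt(2)*sqrt(U) (a(U) = sqrt(2*U) = sqrt(2)*sqrt(U))
u(T) = T*(2 + T) (u(T) = (T + 2)*(T + sqrt(2)*sqrt(0)) = (2 + T)*(T + sqrt(2)*0) = (2 + T)*(T + 0) = (2 + T)*T = T*(2 + T))
4 - 11*u(-4) = 4 - (-44)*(2 - 4) = 4 - (-44)*(-2) = 4 - 11*8 = 4 - 88 = -84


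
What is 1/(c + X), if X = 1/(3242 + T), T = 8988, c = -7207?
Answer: -12230/88141609 ≈ -0.00013875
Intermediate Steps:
X = 1/12230 (X = 1/(3242 + 8988) = 1/12230 ≈ 8.1766e-5)
1/(c + X) = 1/(-7207 + 1/12230) = 1/(-88141609/12230) = -12230/88141609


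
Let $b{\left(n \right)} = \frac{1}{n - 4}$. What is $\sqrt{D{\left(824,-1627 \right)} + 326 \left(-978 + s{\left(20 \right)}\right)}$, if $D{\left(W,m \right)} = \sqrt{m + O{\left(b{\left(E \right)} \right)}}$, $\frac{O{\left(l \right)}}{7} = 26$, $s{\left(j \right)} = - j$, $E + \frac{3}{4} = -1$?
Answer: $\sqrt{-325348 + 17 i \sqrt{5}} \approx 0.033 + 570.39 i$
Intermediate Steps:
$E = - \frac{7}{4}$ ($E = - \frac{3}{4} - 1 = - \frac{7}{4} \approx -1.75$)
$b{\left(n \right)} = \frac{1}{-4 + n}$
$O{\left(l \right)} = 182$ ($O{\left(l \right)} = 7 \cdot 26 = 182$)
$D{\left(W,m \right)} = \sqrt{182 + m}$ ($D{\left(W,m \right)} = \sqrt{m + 182} = \sqrt{182 + m}$)
$\sqrt{D{\left(824,-1627 \right)} + 326 \left(-978 + s{\left(20 \right)}\right)} = \sqrt{\sqrt{182 - 1627} + 326 \left(-978 - 20\right)} = \sqrt{\sqrt{-1445} + 326 \left(-978 - 20\right)} = \sqrt{17 i \sqrt{5} + 326 \left(-998\right)} = \sqrt{17 i \sqrt{5} - 325348} = \sqrt{-325348 + 17 i \sqrt{5}}$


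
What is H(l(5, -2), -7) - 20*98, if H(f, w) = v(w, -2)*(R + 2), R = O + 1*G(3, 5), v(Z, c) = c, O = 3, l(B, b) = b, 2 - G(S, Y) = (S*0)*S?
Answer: -1974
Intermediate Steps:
G(S, Y) = 2 (G(S, Y) = 2 - S*0*S = 2 - 0*S = 2 - 1*0 = 2 + 0 = 2)
R = 5 (R = 3 + 1*2 = 3 + 2 = 5)
H(f, w) = -14 (H(f, w) = -2*(5 + 2) = -2*7 = -14)
H(l(5, -2), -7) - 20*98 = -14 - 20*98 = -14 - 1960 = -1974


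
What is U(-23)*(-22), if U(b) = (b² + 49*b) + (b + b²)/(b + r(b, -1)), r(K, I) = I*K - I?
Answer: 2024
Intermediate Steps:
r(K, I) = -I + I*K
U(b) = 2*b² + 50*b (U(b) = (b² + 49*b) + (b + b²)/(b - (-1 + b)) = (b² + 49*b) + (b + b²)/(b + (1 - b)) = (b² + 49*b) + (b + b²)/1 = (b² + 49*b) + (b + b²)*1 = (b² + 49*b) + (b + b²) = 2*b² + 50*b)
U(-23)*(-22) = (2*(-23)*(25 - 23))*(-22) = (2*(-23)*2)*(-22) = -92*(-22) = 2024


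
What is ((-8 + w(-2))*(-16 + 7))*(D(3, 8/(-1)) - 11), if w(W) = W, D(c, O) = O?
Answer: -1710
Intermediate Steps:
((-8 + w(-2))*(-16 + 7))*(D(3, 8/(-1)) - 11) = ((-8 - 2)*(-16 + 7))*(8/(-1) - 11) = (-10*(-9))*(8*(-1) - 11) = 90*(-8 - 11) = 90*(-19) = -1710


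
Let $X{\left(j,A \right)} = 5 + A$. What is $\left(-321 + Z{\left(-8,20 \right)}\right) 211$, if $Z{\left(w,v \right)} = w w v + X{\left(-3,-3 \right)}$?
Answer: $202771$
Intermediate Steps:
$Z{\left(w,v \right)} = 2 + v w^{2}$ ($Z{\left(w,v \right)} = w w v + \left(5 - 3\right) = w^{2} v + 2 = v w^{2} + 2 = 2 + v w^{2}$)
$\left(-321 + Z{\left(-8,20 \right)}\right) 211 = \left(-321 + \left(2 + 20 \left(-8\right)^{2}\right)\right) 211 = \left(-321 + \left(2 + 20 \cdot 64\right)\right) 211 = \left(-321 + \left(2 + 1280\right)\right) 211 = \left(-321 + 1282\right) 211 = 961 \cdot 211 = 202771$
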